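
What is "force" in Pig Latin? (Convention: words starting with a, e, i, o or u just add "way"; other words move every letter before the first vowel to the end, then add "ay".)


Word: "force"
Starts with consonant(s) → move to end, add 'ay'
Consonant cluster: "f"
Pig Latin = "orcefay"


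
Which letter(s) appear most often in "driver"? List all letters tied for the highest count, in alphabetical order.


Word: "driver"
Letter counts:
  'd': 1
  'e': 1
  'i': 1
  'r': 2
  'v': 1
Maximum count = 2
Most frequent = 'r' (2 times each)


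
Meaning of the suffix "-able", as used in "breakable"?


Suffix: -able
Example: breakable = break + -able
Meaning = capable of


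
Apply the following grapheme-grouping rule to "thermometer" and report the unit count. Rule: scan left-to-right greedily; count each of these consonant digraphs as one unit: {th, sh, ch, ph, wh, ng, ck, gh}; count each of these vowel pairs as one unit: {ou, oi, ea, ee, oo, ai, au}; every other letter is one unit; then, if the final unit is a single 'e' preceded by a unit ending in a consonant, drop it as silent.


Word: "thermometer" (11 letters)
Left-to-right scan:
  [1] 'th' (digraph)
  [2] 'e' (letter)
  [3] 'r' (letter)
  [4] 'm' (letter)
  [5] 'o' (letter)
  [6] 'm' (letter)
  [7] 'e' (letter)
  [8] 't' (letter)
  [9] 'e' (letter)
  [10] 'r' (letter)
Units from scan: 10
Sound units = 10 units


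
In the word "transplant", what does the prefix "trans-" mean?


Prefix: trans-
As in: transplant -> trans- + plant
Meaning = across


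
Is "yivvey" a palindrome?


Word: "yivvey"
Reversed: "yevviy"
Forward == Backward? yivvey != yevviy
Palindrome = No


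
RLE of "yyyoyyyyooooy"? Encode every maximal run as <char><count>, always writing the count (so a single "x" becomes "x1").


String: "yyyoyyyyooooy"
Scanning for consecutive runs:
  'y' x 3
  'o' x 1
  'y' x 4
  'o' x 4
  'y' x 1
RLE = "y3o1y4o4y1"


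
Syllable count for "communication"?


Word: "communication"
Syllable breakdown: com · mu · ni · ca · tion
Counting: 5 parts
= 5 syllables


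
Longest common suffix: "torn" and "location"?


Word 1: "torn"
Word 2: "location"
Comparing from end:
  Pos -1: 'n' == 'n'
  Pos -2: 'r' != 'o' (stop)
LCS = "n" (length 1)


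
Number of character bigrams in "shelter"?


Word: "shelter" (length 7)
Number of 2-grams = length - 2 + 1 = 7 - 2 + 1
= 6


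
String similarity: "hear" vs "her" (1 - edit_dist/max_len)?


Word 1: "hear" (length 4)
Word 2: "her" (length 3)
One optimal edit sequence:
  1. keep 'h'
  2. keep 'e'
  3. delete 'a'  (+1)
  4. keep 'r'
Edit distance = 1
Max length = max(4, 3) = 4
Similarity = 1 - 1/4
= 0.7500


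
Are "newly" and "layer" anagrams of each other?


Word 1: "newly" → sorted: elnwy
Word 2: "layer" → sorted: aelry
Same letters? elnwy != aelry
Anagram = No


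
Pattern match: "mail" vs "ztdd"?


Pattern of "mail": [0, 1, 2, 3]
Pattern of "ztdd": [0, 1, 2, 2]
Patterns do not match
Same pattern = No


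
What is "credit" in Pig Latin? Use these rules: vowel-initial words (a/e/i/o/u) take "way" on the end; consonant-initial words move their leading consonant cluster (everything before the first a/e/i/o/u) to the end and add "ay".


Word: "credit"
Starts with consonant(s) → move to end, add 'ay'
Consonant cluster: "cr"
Pig Latin = "editcray"


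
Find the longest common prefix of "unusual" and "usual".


Word 1: "unusual"
Word 2: "usual"
Comparing from start:
  Pos 0: 'u' == 'u'
  Pos 1: 'n' != 's' (stop)
LCP = "u" (length 1)


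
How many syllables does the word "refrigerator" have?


Word: "refrigerator"
Syllable breakdown: re / frig / er / a / tor
Counting: 5 parts
= 5 syllables


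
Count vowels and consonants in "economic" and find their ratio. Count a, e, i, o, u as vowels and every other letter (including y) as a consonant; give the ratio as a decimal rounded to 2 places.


Word: "economic"
Vowels (a,e,i,o,u): 4
Consonants: 4
Ratio = 4/4
= 1.00


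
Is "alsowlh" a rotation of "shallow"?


Word: "shallow", Candidate: "alsowlh"
Method: check if candidate is substring of word+word
"shallowshallow" contains "alsowlh"? No
Is rotation = No


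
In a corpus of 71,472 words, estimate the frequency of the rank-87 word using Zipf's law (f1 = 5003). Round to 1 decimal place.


Zipf's law: f(r) = f(1) / r
f(1) = 5003
f(87) = 5003 / 87
= 57.5 occurrences


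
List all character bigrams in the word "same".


Word: "same" (length 4)
Number of bigrams = 4 - 2 + 1 = 3
  Position 0: "sa"
  Position 1: "am"
  Position 2: "me"
Bigrams = "sa", "am", "me"


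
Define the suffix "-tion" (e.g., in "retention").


Suffix: -tion
Example: retention (retain + -tion, with a spelling change)
Meaning = act or process


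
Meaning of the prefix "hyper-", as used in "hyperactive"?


Prefix: hyper-
Example: hyperactive (hyper- + active)
Meaning = over / excessive


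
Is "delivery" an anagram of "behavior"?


Word 1: "behavior" → sorted: abehiorv
Word 2: "delivery" → sorted: deeilrvy
Same letters? abehiorv != deeilrvy
Anagram = No


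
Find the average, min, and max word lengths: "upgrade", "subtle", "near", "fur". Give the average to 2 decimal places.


Lengths: "upgrade"=7, "subtle"=6, "near"=4, "fur"=3
Sum = 20, Count = 4
Average = 20/4 = 5.00
= avg=5.00, min=3, max=7


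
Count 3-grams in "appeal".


Word: "appeal" (length 6)
Number of 3-grams = length - 3 + 1 = 6 - 3 + 1
= 4


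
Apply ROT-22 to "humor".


Word: "humor"
Shift: 22
Each letter → (letter + shift) mod 26:
  'h' (7) + 22 = 3 → 'd'
  'u' (20) + 22 = 16 → 'q'
  'm' (12) + 22 = 8 → 'i'
  'o' (14) + 22 = 10 → 'k'
  'r' (17) + 22 = 13 → 'n'
Result = "dqikn"


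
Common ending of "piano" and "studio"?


Word 1: "piano"
Word 2: "studio"
Comparing from end:
  Pos -1: 'o' == 'o'
  Pos -2: 'n' != 'i' (stop)
LCS = "o" (length 1)


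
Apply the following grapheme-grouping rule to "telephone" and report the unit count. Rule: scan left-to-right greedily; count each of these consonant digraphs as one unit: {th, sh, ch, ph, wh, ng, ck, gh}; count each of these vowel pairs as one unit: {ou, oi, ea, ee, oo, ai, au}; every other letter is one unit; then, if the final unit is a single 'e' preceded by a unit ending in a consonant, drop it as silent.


Word: "telephone" (9 letters)
Left-to-right scan:
  (1) 't' (letter)
  (2) 'e' (letter)
  (3) 'l' (letter)
  (4) 'e' (letter)
  (5) 'ph' (digraph)
  (6) 'o' (letter)
  (7) 'n' (letter)
  (8) 'e' (letter)
Units from scan: 8
Final unit is 'e' after a consonant -> drop as silent (-1)
Sound units = 7 units


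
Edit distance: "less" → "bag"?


Word 1: "less" (length 4)
Word 2: "bag" (length 3)
One optimal edit sequence (insert/delete/substitute each cost 1):
  1. delete 'l'  (+1)
  2. substitute 'e' -> 'b'  (+1)
  3. substitute 's' -> 'a'  (+1)
  4. substitute 's' -> 'g'  (+1)
Total edit operations: 4
Edit distance = 4


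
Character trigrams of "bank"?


Word: "bank" (length 4)
Number of trigrams = 4 - 3 + 1 = 2
  Position 0: "ban"
  Position 1: "ank"
Trigrams = "ban", "ank"


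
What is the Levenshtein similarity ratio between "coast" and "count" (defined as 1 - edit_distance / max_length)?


Word 1: "coast" (length 5)
Word 2: "count" (length 5)
One optimal edit sequence:
  1. keep 'c'
  2. keep 'o'
  3. substitute 'a' -> 'u'  (+1)
  4. substitute 's' -> 'n'  (+1)
  5. keep 't'
Edit distance = 2
Max length = max(5, 5) = 5
Similarity = 1 - 2/5
= 0.6000


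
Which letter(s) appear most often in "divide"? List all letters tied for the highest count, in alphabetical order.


Word: "divide"
Letter counts:
  'd': 2
  'e': 1
  'i': 2
  'v': 1
Maximum count = 2
Most frequent = 'd', 'i' (2 times each)


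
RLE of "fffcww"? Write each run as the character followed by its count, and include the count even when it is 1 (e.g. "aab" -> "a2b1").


String: "fffcww"
Scanning for consecutive runs:
  'f' x 3
  'c' x 1
  'w' x 2
RLE = "f3c1w2"


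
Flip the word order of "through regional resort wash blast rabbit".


Original: "through regional resort wash blast rabbit"
Words (1..n): through | regional | resort | wash | blast | rabbit
Reversed (n..1): rabbit | blast | wash | resort | regional | through
Result = "rabbit blast wash resort regional through"


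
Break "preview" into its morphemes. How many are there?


Word: "preview"
Morphemes: pre- / view
Each morpheme carries meaning
= 2 morphemes


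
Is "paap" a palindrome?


Word: "paap"
Reversed: "paap"
Forward == Backward? paap == paap
Palindrome = Yes


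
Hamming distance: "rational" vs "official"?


Comparing character by character (same length = 8):
  Pos 0: 'r' vs 'o' !=
  Pos 1: 'a' vs 'f' !=
  Pos 2: 't' vs 'f' !=
  Pos 3: 'i' vs 'i' =
  Pos 4: 'o' vs 'c' !=
  Pos 5: 'n' vs 'i' !=
  Pos 6: 'a' vs 'a' =
  Pos 7: 'l' vs 'l' =
Hamming distance = 5


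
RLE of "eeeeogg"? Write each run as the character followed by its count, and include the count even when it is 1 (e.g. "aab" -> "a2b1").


String: "eeeeogg"
Scanning for consecutive runs:
  'e' x 4
  'o' x 1
  'g' x 2
RLE = "e4o1g2"


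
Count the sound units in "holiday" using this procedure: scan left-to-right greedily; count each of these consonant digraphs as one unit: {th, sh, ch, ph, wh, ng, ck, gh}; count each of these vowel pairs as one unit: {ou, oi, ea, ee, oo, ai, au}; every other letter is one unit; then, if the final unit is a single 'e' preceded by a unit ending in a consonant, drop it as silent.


Word: "holiday" (7 letters)
Left-to-right scan:
  [1] 'h' (letter)
  [2] 'o' (letter)
  [3] 'l' (letter)
  [4] 'i' (letter)
  [5] 'd' (letter)
  [6] 'a' (letter)
  [7] 'y' (letter)
Units from scan: 7
Sound units = 7 units


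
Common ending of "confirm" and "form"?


Word 1: "confirm"
Word 2: "form"
Comparing from end:
  Pos -1: 'm' == 'm'
  Pos -2: 'r' == 'r'
  Pos -3: 'i' != 'o' (stop)
LCS = "rm" (length 2)


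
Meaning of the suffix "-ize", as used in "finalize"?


Suffix: -ize
Example: finalize (final + -ize)
Meaning = to make


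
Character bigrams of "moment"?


Word: "moment" (length 6)
Number of bigrams = 6 - 2 + 1 = 5
  Position 0: "mo"
  Position 1: "om"
  Position 2: "me"
  Position 3: "en"
  Position 4: "nt"
Bigrams = "mo", "om", "me", "en", "nt"


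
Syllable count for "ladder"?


Word: "ladder"
Syllable breakdown: lad / der
Counting: 2 parts
= 2 syllables


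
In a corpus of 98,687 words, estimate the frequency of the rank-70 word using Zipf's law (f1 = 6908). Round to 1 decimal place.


Zipf's law: f(r) = f(1) / r
f(1) = 6908
f(70) = 6908 / 70
= 98.7 occurrences


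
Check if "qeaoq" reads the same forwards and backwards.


Word: "qeaoq"
Reversed: "qoaeq"
Forward == Backward? qeaoq != qoaeq
Palindrome = No


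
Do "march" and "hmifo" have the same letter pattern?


Pattern of "march": [0, 1, 2, 3, 4]
Pattern of "hmifo": [0, 1, 2, 3, 4]
Patterns match
Same pattern = Yes


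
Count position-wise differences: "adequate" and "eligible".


Comparing character by character (same length = 8):
  Pos 0: 'a' vs 'e' !=
  Pos 1: 'd' vs 'l' !=
  Pos 2: 'e' vs 'i' !=
  Pos 3: 'q' vs 'g' !=
  Pos 4: 'u' vs 'i' !=
  Pos 5: 'a' vs 'b' !=
  Pos 6: 't' vs 'l' !=
  Pos 7: 'e' vs 'e' =
Hamming distance = 7


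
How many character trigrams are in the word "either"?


Word: "either" (length 6)
Number of 3-grams = length - 3 + 1 = 6 - 3 + 1
= 4


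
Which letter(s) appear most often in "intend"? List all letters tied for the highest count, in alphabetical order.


Word: "intend"
Letter counts:
  'd': 1
  'e': 1
  'i': 1
  'n': 2
  't': 1
Maximum count = 2
Most frequent = 'n' (2 times each)


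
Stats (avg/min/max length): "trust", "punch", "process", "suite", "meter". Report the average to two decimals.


Lengths: "trust"=5, "punch"=5, "process"=7, "suite"=5, "meter"=5
Sum = 27, Count = 5
Average = 27/5 = 5.40
= avg=5.40, min=5, max=7


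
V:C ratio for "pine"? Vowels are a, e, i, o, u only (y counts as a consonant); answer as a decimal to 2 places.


Word: "pine"
Vowels (a,e,i,o,u): 2
Consonants: 2
Ratio = 2/2
= 1.00


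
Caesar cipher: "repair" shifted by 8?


Word: "repair"
Shift: 8
Each letter → (letter + shift) mod 26:
  'r' (17) + 8 = 25 → 'z'
  'e' (4) + 8 = 12 → 'm'
  'p' (15) + 8 = 23 → 'x'
  'a' (0) + 8 = 8 → 'i'
  'i' (8) + 8 = 16 → 'q'
  'r' (17) + 8 = 25 → 'z'
Result = "zmxiqz"


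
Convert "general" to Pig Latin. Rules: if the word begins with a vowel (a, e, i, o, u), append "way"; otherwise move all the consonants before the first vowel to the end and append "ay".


Word: "general"
Starts with consonant(s) → move to end, add 'ay'
Consonant cluster: "g"
Pig Latin = "eneralgay"


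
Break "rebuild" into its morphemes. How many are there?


Word: "rebuild"
Morphemes: re- | build
Each morpheme carries meaning
= 2 morphemes


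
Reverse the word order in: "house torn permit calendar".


Original: "house torn permit calendar"
Words (1..n): house | torn | permit | calendar
Reversed (n..1): calendar | permit | torn | house
Result = "calendar permit torn house"


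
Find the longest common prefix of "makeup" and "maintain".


Word 1: "makeup"
Word 2: "maintain"
Comparing from start:
  Pos 0: 'm' == 'm'
  Pos 1: 'a' == 'a'
  Pos 2: 'k' != 'i' (stop)
LCP = "ma" (length 2)


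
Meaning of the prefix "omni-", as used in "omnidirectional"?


Prefix: omni-
Example: omnidirectional = omni- + directional
Meaning = all


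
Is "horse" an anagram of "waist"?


Word 1: "waist" → sorted: aistw
Word 2: "horse" → sorted: ehors
Same letters? aistw != ehors
Anagram = No


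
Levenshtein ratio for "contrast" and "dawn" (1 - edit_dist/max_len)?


Word 1: "contrast" (length 8)
Word 2: "dawn" (length 4)
One optimal edit sequence:
  1. delete 'c'  (+1)
  2. delete 'o'  (+1)
  3. delete 'n'  (+1)
  4. delete 't'  (+1)
  5. substitute 'r' -> 'd'  (+1)
  6. keep 'a'
  7. substitute 's' -> 'w'  (+1)
  8. substitute 't' -> 'n'  (+1)
Edit distance = 7
Max length = max(8, 4) = 8
Similarity = 1 - 7/8
= 0.1250


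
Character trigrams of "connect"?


Word: "connect" (length 7)
Number of trigrams = 7 - 3 + 1 = 5
  Position 0: "con"
  Position 1: "onn"
  Position 2: "nne"
  Position 3: "nec"
  Position 4: "ect"
Trigrams = "con", "onn", "nne", "nec", "ect"


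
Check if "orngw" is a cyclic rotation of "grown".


Word: "grown", Candidate: "orngw"
Method: check if candidate is substring of word+word
"growngrown" contains "orngw"? No
Is rotation = No


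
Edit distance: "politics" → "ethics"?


Word 1: "politics" (length 8)
Word 2: "ethics" (length 6)
One optimal edit sequence (insert/delete/substitute each cost 1):
  1. delete 'p'  (+1)
  2. delete 'o'  (+1)
  3. substitute 'l' -> 'e'  (+1)
  4. substitute 'i' -> 't'  (+1)
  5. substitute 't' -> 'h'  (+1)
  6. keep 'i'
  7. keep 'c'
  8. keep 's'
Total edit operations: 5
Edit distance = 5


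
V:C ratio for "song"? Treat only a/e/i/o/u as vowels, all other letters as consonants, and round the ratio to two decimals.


Word: "song"
Vowels (a,e,i,o,u): 1
Consonants: 3
Ratio = 1/3
= 0.33


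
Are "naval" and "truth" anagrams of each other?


Word 1: "naval" → sorted: aalnv
Word 2: "truth" → sorted: hrttu
Same letters? aalnv != hrttu
Anagram = No


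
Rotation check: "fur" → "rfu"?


Word: "fur", Candidate: "rfu"
Method: check if candidate is substring of word+word
"furfur" contains "rfu"? Yes
Is rotation = Yes


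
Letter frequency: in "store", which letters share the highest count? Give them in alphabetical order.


Word: "store"
Letter counts:
  'e': 1
  'o': 1
  'r': 1
  's': 1
  't': 1
Maximum count = 1
Most frequent = 'e', 'o', 'r', 's', 't' (1 time each)


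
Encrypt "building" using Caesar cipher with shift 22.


Word: "building"
Shift: 22
Each letter → (letter + shift) mod 26:
  'b' (1) + 22 = 23 → 'x'
  'u' (20) + 22 = 16 → 'q'
  'i' (8) + 22 = 4 → 'e'
  'l' (11) + 22 = 7 → 'h'
  'd' (3) + 22 = 25 → 'z'
  'i' (8) + 22 = 4 → 'e'
  'n' (13) + 22 = 9 → 'j'
  'g' (6) + 22 = 2 → 'c'
Result = "xqehzejc"


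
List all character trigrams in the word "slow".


Word: "slow" (length 4)
Number of trigrams = 4 - 3 + 1 = 2
  Position 0: "slo"
  Position 1: "low"
Trigrams = "slo", "low"


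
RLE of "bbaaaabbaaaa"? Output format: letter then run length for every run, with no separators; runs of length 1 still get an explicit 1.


String: "bbaaaabbaaaa"
Scanning for consecutive runs:
  'b' x 2
  'a' x 4
  'b' x 2
  'a' x 4
RLE = "b2a4b2a4"


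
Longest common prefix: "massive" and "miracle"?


Word 1: "massive"
Word 2: "miracle"
Comparing from start:
  Pos 0: 'm' == 'm'
  Pos 1: 'a' != 'i' (stop)
LCP = "m" (length 1)


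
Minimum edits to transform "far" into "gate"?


Word 1: "far" (length 3)
Word 2: "gate" (length 4)
One optimal edit sequence (insert/delete/substitute each cost 1):
  1. substitute 'f' -> 'g'  (+1)
  2. keep 'a'
  3. insert 't'  (+1)
  4. substitute 'r' -> 'e'  (+1)
Total edit operations: 3
Edit distance = 3


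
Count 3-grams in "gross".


Word: "gross" (length 5)
Number of 3-grams = length - 3 + 1 = 5 - 3 + 1
= 3


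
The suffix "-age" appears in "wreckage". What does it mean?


Suffix: -age
Example: wreckage = wreck + -age
Meaning = result / collection


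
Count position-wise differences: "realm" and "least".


Comparing character by character (same length = 5):
  Pos 0: 'r' vs 'l' !=
  Pos 1: 'e' vs 'e' =
  Pos 2: 'a' vs 'a' =
  Pos 3: 'l' vs 's' !=
  Pos 4: 'm' vs 't' !=
Hamming distance = 3


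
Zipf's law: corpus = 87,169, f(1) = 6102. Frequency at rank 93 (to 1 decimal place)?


Zipf's law: f(r) = f(1) / r
f(1) = 6102
f(93) = 6102 / 93
= 65.6 occurrences


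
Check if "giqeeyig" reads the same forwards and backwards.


Word: "giqeeyig"
Reversed: "giyeeqig"
Forward == Backward? giqeeyig != giyeeqig
Palindrome = No


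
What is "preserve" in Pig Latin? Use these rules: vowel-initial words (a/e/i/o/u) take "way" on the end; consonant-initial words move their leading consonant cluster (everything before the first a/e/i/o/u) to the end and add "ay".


Word: "preserve"
Starts with consonant(s) → move to end, add 'ay'
Consonant cluster: "pr"
Pig Latin = "eservepray"


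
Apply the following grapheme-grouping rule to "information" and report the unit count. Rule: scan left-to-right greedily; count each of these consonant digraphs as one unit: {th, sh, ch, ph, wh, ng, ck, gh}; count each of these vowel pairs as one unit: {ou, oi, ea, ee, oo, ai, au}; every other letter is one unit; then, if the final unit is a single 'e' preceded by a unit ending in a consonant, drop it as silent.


Word: "information" (11 letters)
Left-to-right scan:
  [1] 'i' (letter)
  [2] 'n' (letter)
  [3] 'f' (letter)
  [4] 'o' (letter)
  [5] 'r' (letter)
  [6] 'm' (letter)
  [7] 'a' (letter)
  [8] 't' (letter)
  [9] 'i' (letter)
  [10] 'o' (letter)
  [11] 'n' (letter)
Units from scan: 11
Sound units = 11 units


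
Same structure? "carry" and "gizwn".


Pattern of "carry": [0, 1, 2, 2, 3]
Pattern of "gizwn": [0, 1, 2, 3, 4]
Patterns do not match
Same pattern = No


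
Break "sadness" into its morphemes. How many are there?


Word: "sadness"
Morphemes: sad + -ness
Each morpheme carries meaning
= 2 morphemes


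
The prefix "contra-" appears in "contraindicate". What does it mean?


Prefix: contra-
Example: contraindicate = contra- + indicate
Meaning = against


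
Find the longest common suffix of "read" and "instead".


Word 1: "read"
Word 2: "instead"
Comparing from end:
  Pos -1: 'd' == 'd'
  Pos -2: 'a' == 'a'
  Pos -3: 'e' == 'e'
  Pos -4: 'r' != 't' (stop)
LCS = "ead" (length 3)


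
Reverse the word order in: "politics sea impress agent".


Original: "politics sea impress agent"
Words (1..n): politics | sea | impress | agent
Reversed (n..1): agent | impress | sea | politics
Result = "agent impress sea politics"


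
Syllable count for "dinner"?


Word: "dinner"
Syllable breakdown: din · ner
Counting: 2 parts
= 2 syllables


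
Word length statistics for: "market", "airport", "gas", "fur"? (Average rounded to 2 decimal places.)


Lengths: "market"=6, "airport"=7, "gas"=3, "fur"=3
Sum = 19, Count = 4
Average = 19/4 = 4.75
= avg=4.75, min=3, max=7


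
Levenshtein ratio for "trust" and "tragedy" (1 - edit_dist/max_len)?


Word 1: "trust" (length 5)
Word 2: "tragedy" (length 7)
One optimal edit sequence:
  1. keep 't'
  2. keep 'r'
  3. insert 'a'  (+1)
  4. insert 'g'  (+1)
  5. substitute 'u' -> 'e'  (+1)
  6. substitute 's' -> 'd'  (+1)
  7. substitute 't' -> 'y'  (+1)
Edit distance = 5
Max length = max(5, 7) = 7
Similarity = 1 - 5/7
= 0.2857


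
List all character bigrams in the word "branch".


Word: "branch" (length 6)
Number of bigrams = 6 - 2 + 1 = 5
  Position 0: "br"
  Position 1: "ra"
  Position 2: "an"
  Position 3: "nc"
  Position 4: "ch"
Bigrams = "br", "ra", "an", "nc", "ch"


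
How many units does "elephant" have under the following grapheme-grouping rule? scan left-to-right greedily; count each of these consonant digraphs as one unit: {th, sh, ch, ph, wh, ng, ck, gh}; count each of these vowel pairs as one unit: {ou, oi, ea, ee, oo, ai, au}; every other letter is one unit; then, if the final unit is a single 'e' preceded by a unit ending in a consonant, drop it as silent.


Word: "elephant" (8 letters)
Left-to-right scan:
  1. 'e' (letter)
  2. 'l' (letter)
  3. 'e' (letter)
  4. 'ph' (digraph)
  5. 'a' (letter)
  6. 'n' (letter)
  7. 't' (letter)
Units from scan: 7
Sound units = 7 units


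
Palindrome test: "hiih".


Word: "hiih"
Reversed: "hiih"
Forward == Backward? hiih == hiih
Palindrome = Yes


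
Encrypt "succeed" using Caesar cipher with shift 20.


Word: "succeed"
Shift: 20
Each letter → (letter + shift) mod 26:
  's' (18) + 20 = 12 → 'm'
  'u' (20) + 20 = 14 → 'o'
  'c' (2) + 20 = 22 → 'w'
  'c' (2) + 20 = 22 → 'w'
  'e' (4) + 20 = 24 → 'y'
  'e' (4) + 20 = 24 → 'y'
  'd' (3) + 20 = 23 → 'x'
Result = "mowwyyx"


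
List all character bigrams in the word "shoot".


Word: "shoot" (length 5)
Number of bigrams = 5 - 2 + 1 = 4
  Position 0: "sh"
  Position 1: "ho"
  Position 2: "oo"
  Position 3: "ot"
Bigrams = "sh", "ho", "oo", "ot"


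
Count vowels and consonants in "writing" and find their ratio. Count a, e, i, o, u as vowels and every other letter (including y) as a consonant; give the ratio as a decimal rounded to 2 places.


Word: "writing"
Vowels (a,e,i,o,u): 2
Consonants: 5
Ratio = 2/5
= 0.40


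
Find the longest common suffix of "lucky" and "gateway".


Word 1: "lucky"
Word 2: "gateway"
Comparing from end:
  Pos -1: 'y' == 'y'
  Pos -2: 'k' != 'a' (stop)
LCS = "y" (length 1)


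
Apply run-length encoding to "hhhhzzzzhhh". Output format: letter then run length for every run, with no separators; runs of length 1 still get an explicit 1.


String: "hhhhzzzzhhh"
Scanning for consecutive runs:
  'h' x 4
  'z' x 4
  'h' x 3
RLE = "h4z4h3"


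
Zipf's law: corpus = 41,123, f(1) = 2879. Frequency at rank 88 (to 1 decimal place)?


Zipf's law: f(r) = f(1) / r
f(1) = 2879
f(88) = 2879 / 88
= 32.7 occurrences


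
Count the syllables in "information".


Word: "information"
Syllable breakdown: in-for-ma-tion
Counting: 4 parts
= 4 syllables


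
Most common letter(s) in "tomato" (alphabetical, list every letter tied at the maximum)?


Word: "tomato"
Letter counts:
  'a': 1
  'm': 1
  'o': 2
  't': 2
Maximum count = 2
Most frequent = 'o', 't' (2 times each)


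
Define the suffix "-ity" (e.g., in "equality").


Suffix: -ity
As in: equality -> equal + -ity
Meaning = quality of


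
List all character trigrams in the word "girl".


Word: "girl" (length 4)
Number of trigrams = 4 - 3 + 1 = 2
  Position 0: "gir"
  Position 1: "irl"
Trigrams = "gir", "irl"


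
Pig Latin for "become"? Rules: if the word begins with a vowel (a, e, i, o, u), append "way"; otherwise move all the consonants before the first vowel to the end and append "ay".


Word: "become"
Starts with consonant(s) → move to end, add 'ay'
Consonant cluster: "b"
Pig Latin = "ecomebay"


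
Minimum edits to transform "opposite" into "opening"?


Word 1: "opposite" (length 8)
Word 2: "opening" (length 7)
One optimal edit sequence (insert/delete/substitute each cost 1):
  1. keep 'o'
  2. delete 'p'  (+1)
  3. keep 'p'
  4. substitute 'o' -> 'e'  (+1)
  5. substitute 's' -> 'n'  (+1)
  6. keep 'i'
  7. substitute 't' -> 'n'  (+1)
  8. substitute 'e' -> 'g'  (+1)
Total edit operations: 5
Edit distance = 5


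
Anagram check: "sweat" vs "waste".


Word 1: "sweat" → sorted: aestw
Word 2: "waste" → sorted: aestw
Same letters? aestw == aestw
Anagram = Yes


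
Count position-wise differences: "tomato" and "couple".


Comparing character by character (same length = 6):
  Pos 0: 't' vs 'c' !=
  Pos 1: 'o' vs 'o' =
  Pos 2: 'm' vs 'u' !=
  Pos 3: 'a' vs 'p' !=
  Pos 4: 't' vs 'l' !=
  Pos 5: 'o' vs 'e' !=
Hamming distance = 5


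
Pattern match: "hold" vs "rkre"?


Pattern of "hold": [0, 1, 2, 3]
Pattern of "rkre": [0, 1, 0, 2]
Patterns do not match
Same pattern = No


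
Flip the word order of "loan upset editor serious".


Original: "loan upset editor serious"
Words (1..n): loan | upset | editor | serious
Reversed (n..1): serious | editor | upset | loan
Result = "serious editor upset loan"


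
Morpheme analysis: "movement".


Word: "movement"
Morphemes: move + -ment
Each morpheme carries meaning
= 2 morphemes


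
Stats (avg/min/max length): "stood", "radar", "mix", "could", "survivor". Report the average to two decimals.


Lengths: "stood"=5, "radar"=5, "mix"=3, "could"=5, "survivor"=8
Sum = 26, Count = 5
Average = 26/5 = 5.20
= avg=5.20, min=3, max=8


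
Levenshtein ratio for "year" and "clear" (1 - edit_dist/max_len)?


Word 1: "year" (length 4)
Word 2: "clear" (length 5)
One optimal edit sequence:
  1. insert 'c'  (+1)
  2. substitute 'y' -> 'l'  (+1)
  3. keep 'e'
  4. keep 'a'
  5. keep 'r'
Edit distance = 2
Max length = max(4, 5) = 5
Similarity = 1 - 2/5
= 0.6000


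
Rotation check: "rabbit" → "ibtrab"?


Word: "rabbit", Candidate: "ibtrab"
Method: check if candidate is substring of word+word
"rabbitrabbit" contains "ibtrab"? No
Is rotation = No


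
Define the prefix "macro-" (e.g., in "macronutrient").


Prefix: macro-
Example: macronutrient = macro- + nutrient
Meaning = large


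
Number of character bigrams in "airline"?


Word: "airline" (length 7)
Number of 2-grams = length - 2 + 1 = 7 - 2 + 1
= 6


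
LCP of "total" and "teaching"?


Word 1: "total"
Word 2: "teaching"
Comparing from start:
  Pos 0: 't' == 't'
  Pos 1: 'o' != 'e' (stop)
LCP = "t" (length 1)


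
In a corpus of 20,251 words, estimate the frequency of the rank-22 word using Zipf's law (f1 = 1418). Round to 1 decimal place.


Zipf's law: f(r) = f(1) / r
f(1) = 1418
f(22) = 1418 / 22
= 64.5 occurrences


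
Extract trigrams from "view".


Word: "view" (length 4)
Number of trigrams = 4 - 3 + 1 = 2
  Position 0: "vie"
  Position 1: "iew"
Trigrams = "vie", "iew"


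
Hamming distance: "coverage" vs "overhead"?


Comparing character by character (same length = 8):
  Pos 0: 'c' vs 'o' !=
  Pos 1: 'o' vs 'v' !=
  Pos 2: 'v' vs 'e' !=
  Pos 3: 'e' vs 'r' !=
  Pos 4: 'r' vs 'h' !=
  Pos 5: 'a' vs 'e' !=
  Pos 6: 'g' vs 'a' !=
  Pos 7: 'e' vs 'd' !=
Hamming distance = 8


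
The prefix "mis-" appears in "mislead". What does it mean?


Prefix: mis-
Example: mislead (mis- + lead)
Meaning = wrongly


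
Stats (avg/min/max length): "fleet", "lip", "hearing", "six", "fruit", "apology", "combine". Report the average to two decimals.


Lengths: "fleet"=5, "lip"=3, "hearing"=7, "six"=3, "fruit"=5, "apology"=7, "combine"=7
Sum = 37, Count = 7
Average = 37/7 = 5.29
= avg=5.29, min=3, max=7


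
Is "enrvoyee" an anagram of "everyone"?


Word 1: "everyone" → sorted: eeenorvy
Word 2: "enrvoyee" → sorted: eeenorvy
Same letters? eeenorvy == eeenorvy
Anagram = Yes


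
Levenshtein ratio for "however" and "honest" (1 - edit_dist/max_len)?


Word 1: "however" (length 7)
Word 2: "honest" (length 6)
One optimal edit sequence:
  1. keep 'h'
  2. keep 'o'
  3. substitute 'w' -> 'n'  (+1)
  4. keep 'e'
  5. delete 'v'  (+1)
  6. substitute 'e' -> 's'  (+1)
  7. substitute 'r' -> 't'  (+1)
Edit distance = 4
Max length = max(7, 6) = 7
Similarity = 1 - 4/7
= 0.4286


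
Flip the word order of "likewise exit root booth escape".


Original: "likewise exit root booth escape"
Words (1..n): likewise | exit | root | booth | escape
Reversed (n..1): escape | booth | root | exit | likewise
Result = "escape booth root exit likewise"


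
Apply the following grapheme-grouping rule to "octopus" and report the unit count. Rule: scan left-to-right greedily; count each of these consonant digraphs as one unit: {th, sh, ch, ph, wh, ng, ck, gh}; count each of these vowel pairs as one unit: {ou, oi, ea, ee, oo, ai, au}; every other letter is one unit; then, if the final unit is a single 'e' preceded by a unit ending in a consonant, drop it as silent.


Word: "octopus" (7 letters)
Left-to-right scan:
  1. 'o' (letter)
  2. 'c' (letter)
  3. 't' (letter)
  4. 'o' (letter)
  5. 'p' (letter)
  6. 'u' (letter)
  7. 's' (letter)
Units from scan: 7
Sound units = 7 units


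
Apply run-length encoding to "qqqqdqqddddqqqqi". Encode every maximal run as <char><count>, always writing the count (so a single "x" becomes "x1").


String: "qqqqdqqddddqqqqi"
Scanning for consecutive runs:
  'q' x 4
  'd' x 1
  'q' x 2
  'd' x 4
  'q' x 4
  'i' x 1
RLE = "q4d1q2d4q4i1"


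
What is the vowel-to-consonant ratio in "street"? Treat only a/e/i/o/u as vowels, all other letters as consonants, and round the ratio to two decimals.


Word: "street"
Vowels (a,e,i,o,u): 2
Consonants: 4
Ratio = 2/4
= 0.50


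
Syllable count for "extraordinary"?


Word: "extraordinary"
Syllable breakdown: ex | traor | di | nar | y
Counting: 5 parts
= 5 syllables


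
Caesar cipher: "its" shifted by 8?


Word: "its"
Shift: 8
Each letter → (letter + shift) mod 26:
  'i' (8) + 8 = 16 → 'q'
  't' (19) + 8 = 1 → 'b'
  's' (18) + 8 = 0 → 'a'
Result = "qba"


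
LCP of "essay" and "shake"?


Word 1: "essay"
Word 2: "shake"
Comparing from start:
  Pos 0: 'e' != 's' (stop)
LCP = "" (length 0)


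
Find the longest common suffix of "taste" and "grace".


Word 1: "taste"
Word 2: "grace"
Comparing from end:
  Pos -1: 'e' == 'e'
  Pos -2: 't' != 'c' (stop)
LCS = "e" (length 1)


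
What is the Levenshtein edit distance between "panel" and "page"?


Word 1: "panel" (length 5)
Word 2: "page" (length 4)
One optimal edit sequence (insert/delete/substitute each cost 1):
  1. keep 'p'
  2. keep 'a'
  3. substitute 'n' -> 'g'  (+1)
  4. keep 'e'
  5. delete 'l'  (+1)
Total edit operations: 2
Edit distance = 2


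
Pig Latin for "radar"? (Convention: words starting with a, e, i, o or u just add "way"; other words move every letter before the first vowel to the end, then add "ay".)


Word: "radar"
Starts with consonant(s) → move to end, add 'ay'
Consonant cluster: "r"
Pig Latin = "adarray"


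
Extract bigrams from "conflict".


Word: "conflict" (length 8)
Number of bigrams = 8 - 2 + 1 = 7
  Position 0: "co"
  Position 1: "on"
  Position 2: "nf"
  Position 3: "fl"
  Position 4: "li"
  Position 5: "ic"
  Position 6: "ct"
Bigrams = "co", "on", "nf", "fl", "li", "ic", "ct"


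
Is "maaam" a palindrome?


Word: "maaam"
Reversed: "maaam"
Forward == Backward? maaam == maaam
Palindrome = Yes


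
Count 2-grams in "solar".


Word: "solar" (length 5)
Number of 2-grams = length - 2 + 1 = 5 - 2 + 1
= 4


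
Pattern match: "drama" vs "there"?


Pattern of "drama": [0, 1, 2, 3, 2]
Pattern of "there": [0, 1, 2, 3, 2]
Patterns match
Same pattern = Yes


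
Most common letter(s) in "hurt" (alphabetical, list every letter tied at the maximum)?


Word: "hurt"
Letter counts:
  'h': 1
  'r': 1
  't': 1
  'u': 1
Maximum count = 1
Most frequent = 'h', 'r', 't', 'u' (1 time each)


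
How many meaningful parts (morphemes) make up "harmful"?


Word: "harmful"
Morphemes: harm / -ful
Each morpheme carries meaning
= 2 morphemes


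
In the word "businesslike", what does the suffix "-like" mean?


Suffix: -like
Example: businesslike = business + -like
Meaning = resembling


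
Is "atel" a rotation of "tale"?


Word: "tale", Candidate: "atel"
Method: check if candidate is substring of word+word
"taletale" contains "atel"? No
Is rotation = No


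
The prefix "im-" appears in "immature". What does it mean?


Prefix: im-
Example: immature (im- + mature)
Meaning = not / into


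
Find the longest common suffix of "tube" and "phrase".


Word 1: "tube"
Word 2: "phrase"
Comparing from end:
  Pos -1: 'e' == 'e'
  Pos -2: 'b' != 's' (stop)
LCS = "e" (length 1)


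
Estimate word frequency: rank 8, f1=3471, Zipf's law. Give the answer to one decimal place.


Zipf's law: f(r) = f(1) / r
f(1) = 3471
f(8) = 3471 / 8
= 433.9 occurrences


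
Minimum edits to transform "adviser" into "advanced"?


Word 1: "adviser" (length 7)
Word 2: "advanced" (length 8)
One optimal edit sequence (insert/delete/substitute each cost 1):
  1. keep 'a'
  2. keep 'd'
  3. keep 'v'
  4. insert 'a'  (+1)
  5. substitute 'i' -> 'n'  (+1)
  6. substitute 's' -> 'c'  (+1)
  7. keep 'e'
  8. substitute 'r' -> 'd'  (+1)
Total edit operations: 4
Edit distance = 4


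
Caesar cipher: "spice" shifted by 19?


Word: "spice"
Shift: 19
Each letter → (letter + shift) mod 26:
  's' (18) + 19 = 11 → 'l'
  'p' (15) + 19 = 8 → 'i'
  'i' (8) + 19 = 1 → 'b'
  'c' (2) + 19 = 21 → 'v'
  'e' (4) + 19 = 23 → 'x'
Result = "libvx"


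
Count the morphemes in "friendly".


Word: "friendly"
Morphemes: friend + -ly
Each morpheme carries meaning
= 2 morphemes


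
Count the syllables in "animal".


Word: "animal"
Syllable breakdown: an / i / mal
Counting: 3 parts
= 3 syllables


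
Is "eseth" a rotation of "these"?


Word: "these", Candidate: "eseth"
Method: check if candidate is substring of word+word
"thesethese" contains "eseth"? Yes
Is rotation = Yes


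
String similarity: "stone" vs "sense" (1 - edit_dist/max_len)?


Word 1: "stone" (length 5)
Word 2: "sense" (length 5)
One optimal edit sequence:
  1. keep 's'
  2. substitute 't' -> 'e'  (+1)
  3. substitute 'o' -> 'n'  (+1)
  4. substitute 'n' -> 's'  (+1)
  5. keep 'e'
Edit distance = 3
Max length = max(5, 5) = 5
Similarity = 1 - 3/5
= 0.4000


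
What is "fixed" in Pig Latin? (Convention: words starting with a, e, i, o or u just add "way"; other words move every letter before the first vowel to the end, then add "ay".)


Word: "fixed"
Starts with consonant(s) → move to end, add 'ay'
Consonant cluster: "f"
Pig Latin = "ixedfay"


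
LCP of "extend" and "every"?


Word 1: "extend"
Word 2: "every"
Comparing from start:
  Pos 0: 'e' == 'e'
  Pos 1: 'x' != 'v' (stop)
LCP = "e" (length 1)


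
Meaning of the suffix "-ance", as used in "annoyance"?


Suffix: -ance
Example: annoyance (annoy + -ance)
Meaning = state of


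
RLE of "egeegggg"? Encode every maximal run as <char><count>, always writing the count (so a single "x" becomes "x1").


String: "egeegggg"
Scanning for consecutive runs:
  'e' x 1
  'g' x 1
  'e' x 2
  'g' x 4
RLE = "e1g1e2g4"


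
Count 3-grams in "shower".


Word: "shower" (length 6)
Number of 3-grams = length - 3 + 1 = 6 - 3 + 1
= 4


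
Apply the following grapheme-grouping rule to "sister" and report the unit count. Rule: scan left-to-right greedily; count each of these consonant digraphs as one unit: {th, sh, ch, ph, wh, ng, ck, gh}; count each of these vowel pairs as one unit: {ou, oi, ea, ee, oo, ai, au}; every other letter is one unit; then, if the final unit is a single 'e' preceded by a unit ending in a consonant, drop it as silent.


Word: "sister" (6 letters)
Left-to-right scan:
  (1) 's' (letter)
  (2) 'i' (letter)
  (3) 's' (letter)
  (4) 't' (letter)
  (5) 'e' (letter)
  (6) 'r' (letter)
Units from scan: 6
Sound units = 6 units


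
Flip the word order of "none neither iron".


Original: "none neither iron"
Words (1..n): none | neither | iron
Reversed (n..1): iron | neither | none
Result = "iron neither none"


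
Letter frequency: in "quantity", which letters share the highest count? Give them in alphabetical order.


Word: "quantity"
Letter counts:
  'a': 1
  'i': 1
  'n': 1
  'q': 1
  't': 2
  'u': 1
  'y': 1
Maximum count = 2
Most frequent = 't' (2 times each)


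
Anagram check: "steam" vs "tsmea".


Word 1: "steam" → sorted: aemst
Word 2: "tsmea" → sorted: aemst
Same letters? aemst == aemst
Anagram = Yes


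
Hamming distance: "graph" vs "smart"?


Comparing character by character (same length = 5):
  Pos 0: 'g' vs 's' !=
  Pos 1: 'r' vs 'm' !=
  Pos 2: 'a' vs 'a' =
  Pos 3: 'p' vs 'r' !=
  Pos 4: 'h' vs 't' !=
Hamming distance = 4


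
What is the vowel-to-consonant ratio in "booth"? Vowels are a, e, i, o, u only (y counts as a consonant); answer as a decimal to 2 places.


Word: "booth"
Vowels (a,e,i,o,u): 2
Consonants: 3
Ratio = 2/3
= 0.67


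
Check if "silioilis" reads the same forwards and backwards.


Word: "silioilis"
Reversed: "silioilis"
Forward == Backward? silioilis == silioilis
Palindrome = Yes


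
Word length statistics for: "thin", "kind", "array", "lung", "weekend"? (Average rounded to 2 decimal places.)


Lengths: "thin"=4, "kind"=4, "array"=5, "lung"=4, "weekend"=7
Sum = 24, Count = 5
Average = 24/5 = 4.80
= avg=4.80, min=4, max=7


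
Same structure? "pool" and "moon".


Pattern of "pool": [0, 1, 1, 2]
Pattern of "moon": [0, 1, 1, 2]
Patterns match
Same pattern = Yes


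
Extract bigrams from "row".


Word: "row" (length 3)
Number of bigrams = 3 - 2 + 1 = 2
  Position 0: "ro"
  Position 1: "ow"
Bigrams = "ro", "ow"


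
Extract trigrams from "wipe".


Word: "wipe" (length 4)
Number of trigrams = 4 - 3 + 1 = 2
  Position 0: "wip"
  Position 1: "ipe"
Trigrams = "wip", "ipe"


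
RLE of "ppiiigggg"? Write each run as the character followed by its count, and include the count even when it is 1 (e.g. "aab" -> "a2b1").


String: "ppiiigggg"
Scanning for consecutive runs:
  'p' x 2
  'i' x 3
  'g' x 4
RLE = "p2i3g4"


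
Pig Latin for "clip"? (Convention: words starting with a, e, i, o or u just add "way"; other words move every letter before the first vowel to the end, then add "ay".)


Word: "clip"
Starts with consonant(s) → move to end, add 'ay'
Consonant cluster: "cl"
Pig Latin = "ipclay"


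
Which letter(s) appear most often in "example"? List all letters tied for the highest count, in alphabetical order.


Word: "example"
Letter counts:
  'a': 1
  'e': 2
  'l': 1
  'm': 1
  'p': 1
  'x': 1
Maximum count = 2
Most frequent = 'e' (2 times each)


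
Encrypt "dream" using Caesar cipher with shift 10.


Word: "dream"
Shift: 10
Each letter → (letter + shift) mod 26:
  'd' (3) + 10 = 13 → 'n'
  'r' (17) + 10 = 1 → 'b'
  'e' (4) + 10 = 14 → 'o'
  'a' (0) + 10 = 10 → 'k'
  'm' (12) + 10 = 22 → 'w'
Result = "nbokw"


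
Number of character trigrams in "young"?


Word: "young" (length 5)
Number of 3-grams = length - 3 + 1 = 5 - 3 + 1
= 3


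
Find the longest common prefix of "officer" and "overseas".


Word 1: "officer"
Word 2: "overseas"
Comparing from start:
  Pos 0: 'o' == 'o'
  Pos 1: 'f' != 'v' (stop)
LCP = "o" (length 1)
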